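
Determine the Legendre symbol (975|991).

-1

Both 975 ≡ 3 and 991 ≡ 3 (mod 4), so reciprocity gives (975|991) = -(991|975). Reduce: 991 ≡ 16 (mod 975). Now have -(16|975).
Factor out 2: 16 = 2^4. Since 975 ≡ 7 (mod 8), (2|975) = +1, and (2|975)^4 = +1. Now have -(1|975).
(1|975) = 1. Collecting the sign factors: -1.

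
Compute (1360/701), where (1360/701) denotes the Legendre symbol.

1

Reduce the numerator: 1360 ≡ 659 (mod 701), so (1360/701) = (659/701).
701 ≡ 1 (mod 4), so quadratic reciprocity gives (659/701) = (701/659). Reduce: 701 ≡ 42 (mod 659). Now have (42/659).
Factor out 2: 42 = 2·21. Since 659 ≡ 3 (mod 8), (2/659) = -1. Now have -(21/659).
21 ≡ 1 (mod 4), so quadratic reciprocity gives (21/659) = (659/21). Reduce: 659 ≡ 8 (mod 21). Now have -(8/21).
Factor out 2: 8 = 2^3. Since 21 ≡ 5 (mod 8), (2/21) = -1, and (2/21)^3 = -1. Now have (1/21).
(1/21) = 1. Collecting the sign factors: 1.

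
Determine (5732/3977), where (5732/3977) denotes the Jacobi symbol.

(5732/3977)
  = (1755/3977)    [5732 ≡ 1755 mod 3977]
  = (3977/1755)    [QR: 3977 ≡ 1 mod 4, sign kept]
  = (467/1755)    [3977 ≡ 467 mod 1755]
  = -(1755/467)    [QR: both ≡ 3 mod 4, sign flips]
  = -(354/467)    [1755 ≡ 354 mod 467]
  = (177/467)    [467 ≡ 3 mod 8 ⇒ (2/467) = -1]
  = (467/177)    [QR: 177 ≡ 1 mod 4, sign kept]
  = (113/177)    [467 ≡ 113 mod 177]
  = (177/113)    [QR: 113 ≡ 1 mod 4, sign kept]
  = (64/113)    [177 ≡ 64 mod 113]
  = (1/113)    [113 ≡ 1 mod 8 ⇒ (2/113)^6 = +1]
  = 1    [(1/113) = 1]

1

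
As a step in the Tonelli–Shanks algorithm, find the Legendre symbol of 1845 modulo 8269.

-1

1845 ≡ 1 (mod 4), so quadratic reciprocity gives (1845/8269) = (8269/1845). Reduce: 8269 ≡ 889 (mod 1845). Now have (889/1845).
889 ≡ 1 (mod 4), so quadratic reciprocity gives (889/1845) = (1845/889). Reduce: 1845 ≡ 67 (mod 889). Now have (67/889).
889 ≡ 1 (mod 4), so quadratic reciprocity gives (67/889) = (889/67). Reduce: 889 ≡ 18 (mod 67). Now have (18/67).
Factor out 2: 18 = 2·9. Since 67 ≡ 3 (mod 8), (2/67) = -1. Now have -(9/67).
9 ≡ 1 (mod 4), so quadratic reciprocity gives (9/67) = (67/9). Reduce: 67 ≡ 4 (mod 9). Now have -(4/9).
Factor out 2: 4 = 2^2. Since 9 ≡ 1 (mod 8), (2/9) = +1, and (2/9)^2 = +1. Now have -(1/9).
(1/9) = 1. Collecting the sign factors: -1.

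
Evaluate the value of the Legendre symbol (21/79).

1

21 ≡ 1 (mod 4), so quadratic reciprocity gives (21/79) = (79/21). Reduce: 79 ≡ 16 (mod 21). Now have (16/21).
Factor out 2: 16 = 2^4. Since 21 ≡ 5 (mod 8), (2/21) = -1, and (2/21)^4 = +1. Now have (1/21).
(1/21) = 1. Collecting the sign factors: 1.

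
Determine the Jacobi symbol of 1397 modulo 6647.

-1

1397 ≡ 1 (mod 4), so quadratic reciprocity gives (1397/6647) = (6647/1397). Reduce: 6647 ≡ 1059 (mod 1397). Now have (1059/1397).
1397 ≡ 1 (mod 4), so quadratic reciprocity gives (1059/1397) = (1397/1059). Reduce: 1397 ≡ 338 (mod 1059). Now have (338/1059).
Factor out 2: 338 = 2·169. Since 1059 ≡ 3 (mod 8), (2/1059) = -1. Now have -(169/1059).
169 ≡ 1 (mod 4), so quadratic reciprocity gives (169/1059) = (1059/169). Reduce: 1059 ≡ 45 (mod 169). Now have -(45/169).
45 ≡ 1 (mod 4), so quadratic reciprocity gives (45/169) = (169/45). Reduce: 169 ≡ 34 (mod 45). Now have -(34/45).
Factor out 2: 34 = 2·17. Since 45 ≡ 5 (mod 8), (2/45) = -1. Now have (17/45).
17 ≡ 1 (mod 4), so quadratic reciprocity gives (17/45) = (45/17). Reduce: 45 ≡ 11 (mod 17). Now have (11/17).
17 ≡ 1 (mod 4), so quadratic reciprocity gives (11/17) = (17/11). Reduce: 17 ≡ 6 (mod 11). Now have (6/11).
Factor out 2: 6 = 2·3. Since 11 ≡ 3 (mod 8), (2/11) = -1. Now have -(3/11).
Both 3 ≡ 3 and 11 ≡ 3 (mod 4), so reciprocity gives (3/11) = -(11/3). Reduce: 11 ≡ 2 (mod 3). Now have (2/3).
Factor out 2: 2 = 2. Since 3 ≡ 3 (mod 8), (2/3) = -1. Now have -(1/3).
(1/3) = 1. Collecting the sign factors: -1.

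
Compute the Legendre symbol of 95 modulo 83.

(95/83)
  = (12/83)    [95 ≡ 12 mod 83]
  = (3/83)    [83 ≡ 3 mod 8 ⇒ (2/83)^2 = +1]
  = -(83/3)    [QR: both ≡ 3 mod 4, sign flips]
  = -(2/3)    [83 ≡ 2 mod 3]
  = (1/3)    [3 ≡ 3 mod 8 ⇒ (2/3) = -1]
  = 1    [(1/3) = 1]

1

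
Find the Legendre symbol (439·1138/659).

By multiplicativity, (439·1138/659) = (439/659)·(1138/659).
First factor (439/659):
(439/659)
  = -(659/439)    [QR: both ≡ 3 mod 4, sign flips]
  = -(220/439)    [659 ≡ 220 mod 439]
  = -(55/439)    [439 ≡ 7 mod 8 ⇒ (2/439)^2 = +1]
  = (439/55)    [QR: both ≡ 3 mod 4, sign flips]
  = (54/55)    [439 ≡ 54 mod 55]
  = (27/55)    [55 ≡ 7 mod 8 ⇒ (2/55) = +1]
  = -(55/27)    [QR: both ≡ 3 mod 4, sign flips]
  = -(1/27)    [55 ≡ 1 mod 27]
  = -1    [(1/27) = 1]
Second factor (1138/659):
(1138/659)
  = (479/659)    [1138 ≡ 479 mod 659]
  = -(659/479)    [QR: both ≡ 3 mod 4, sign flips]
  = -(180/479)    [659 ≡ 180 mod 479]
  = -(45/479)    [479 ≡ 7 mod 8 ⇒ (2/479)^2 = +1]
  = -(479/45)    [QR: 45 ≡ 1 mod 4, sign kept]
  = -(29/45)    [479 ≡ 29 mod 45]
  = -(45/29)    [QR: 29 ≡ 1 mod 4, sign kept]
  = -(16/29)    [45 ≡ 16 mod 29]
  = -(1/29)    [29 ≡ 5 mod 8 ⇒ (2/29)^4 = +1]
  = -1    [(1/29) = 1]
Product: (-1)·(-1) = 1.

1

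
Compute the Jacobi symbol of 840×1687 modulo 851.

By multiplicativity, (840·1687/851) = (840/851)·(1687/851).
First factor (840/851):
Factor out 2: 840 = 2^3·105. Since 851 ≡ 3 (mod 8), (2/851) = -1, and (2/851)^3 = -1. Now have -(105/851).
105 ≡ 1 (mod 4), so quadratic reciprocity gives (105/851) = (851/105). Reduce: 851 ≡ 11 (mod 105). Now have -(11/105).
105 ≡ 1 (mod 4), so quadratic reciprocity gives (11/105) = (105/11). Reduce: 105 ≡ 6 (mod 11). Now have -(6/11).
Factor out 2: 6 = 2·3. Since 11 ≡ 3 (mod 8), (2/11) = -1. Now have (3/11).
Both 3 ≡ 3 and 11 ≡ 3 (mod 4), so reciprocity gives (3/11) = -(11/3). Reduce: 11 ≡ 2 (mod 3). Now have -(2/3).
Factor out 2: 2 = 2. Since 3 ≡ 3 (mod 8), (2/3) = -1. Now have (1/3).
(1/3) = 1. Collecting the sign factors: 1.
Second factor (1687/851):
Reduce the numerator: 1687 ≡ 836 (mod 851), so (1687/851) = (836/851).
Factor out 2: 836 = 2^2·209. Since 851 ≡ 3 (mod 8), (2/851) = -1, and (2/851)^2 = +1. Now have (209/851).
209 ≡ 1 (mod 4), so quadratic reciprocity gives (209/851) = (851/209). Reduce: 851 ≡ 15 (mod 209). Now have (15/209).
209 ≡ 1 (mod 4), so quadratic reciprocity gives (15/209) = (209/15). Reduce: 209 ≡ 14 (mod 15). Now have (14/15).
Factor out 2: 14 = 2·7. Since 15 ≡ 7 (mod 8), (2/15) = +1. Now have (7/15).
Both 7 ≡ 3 and 15 ≡ 3 (mod 4), so reciprocity gives (7/15) = -(15/7). Reduce: 15 ≡ 1 (mod 7). Now have -(1/7).
(1/7) = 1. Collecting the sign factors: -1.
Product: (1)·(-1) = -1.

-1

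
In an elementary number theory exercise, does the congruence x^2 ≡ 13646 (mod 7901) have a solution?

(13646/7901)
  = (5745/7901)    [13646 ≡ 5745 mod 7901]
  = (7901/5745)    [QR: 5745 ≡ 1 mod 4, sign kept]
  = (2156/5745)    [7901 ≡ 2156 mod 5745]
  = (539/5745)    [5745 ≡ 1 mod 8 ⇒ (2/5745)^2 = +1]
  = (5745/539)    [QR: 5745 ≡ 1 mod 4, sign kept]
  = (355/539)    [5745 ≡ 355 mod 539]
  = -(539/355)    [QR: both ≡ 3 mod 4, sign flips]
  = -(184/355)    [539 ≡ 184 mod 355]
  = (23/355)    [355 ≡ 3 mod 8 ⇒ (2/355)^3 = -1]
  = -(355/23)    [QR: both ≡ 3 mod 4, sign flips]
  = -(10/23)    [355 ≡ 10 mod 23]
  = -(5/23)    [23 ≡ 7 mod 8 ⇒ (2/23) = +1]
  = -(23/5)    [QR: 5 ≡ 1 mod 4, sign kept]
  = -(3/5)    [23 ≡ 3 mod 5]
  = -(5/3)    [QR: 5 ≡ 1 mod 4, sign kept]
  = -(2/3)    [5 ≡ 2 mod 3]
  = (1/3)    [3 ≡ 3 mod 8 ⇒ (2/3) = -1]
  = 1    [(1/3) = 1]
(13646/7901) = 1, and 7901 is prime, so 13646 is a quadratic residue mod 7901.

yes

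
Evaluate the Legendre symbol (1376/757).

(1376/757)
  = (619/757)    [1376 ≡ 619 mod 757]
  = (757/619)    [QR: 757 ≡ 1 mod 4, sign kept]
  = (138/619)    [757 ≡ 138 mod 619]
  = -(69/619)    [619 ≡ 3 mod 8 ⇒ (2/619) = -1]
  = -(619/69)    [QR: 69 ≡ 1 mod 4, sign kept]
  = -(67/69)    [619 ≡ 67 mod 69]
  = -(69/67)    [QR: 69 ≡ 1 mod 4, sign kept]
  = -(2/67)    [69 ≡ 2 mod 67]
  = (1/67)    [67 ≡ 3 mod 8 ⇒ (2/67) = -1]
  = 1    [(1/67) = 1]

1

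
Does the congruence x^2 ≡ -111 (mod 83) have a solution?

no

(-111/83)
  = (55/83)    [-111 ≡ 55 mod 83]
  = -(83/55)    [QR: both ≡ 3 mod 4, sign flips]
  = -(28/55)    [83 ≡ 28 mod 55]
  = -(7/55)    [55 ≡ 7 mod 8 ⇒ (2/55)^2 = +1]
  = (55/7)    [QR: both ≡ 3 mod 4, sign flips]
  = (6/7)    [55 ≡ 6 mod 7]
  = (3/7)    [7 ≡ 7 mod 8 ⇒ (2/7) = +1]
  = -(7/3)    [QR: both ≡ 3 mod 4, sign flips]
  = -(1/3)    [7 ≡ 1 mod 3]
  = -1    [(1/3) = 1]
(-111/83) = -1, and 83 is prime, so -111 is not a quadratic residue mod 83.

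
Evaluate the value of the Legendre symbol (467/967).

1

(467/967)
  = -(967/467)    [QR: both ≡ 3 mod 4, sign flips]
  = -(33/467)    [967 ≡ 33 mod 467]
  = -(467/33)    [QR: 33 ≡ 1 mod 4, sign kept]
  = -(5/33)    [467 ≡ 5 mod 33]
  = -(33/5)    [QR: 5 ≡ 1 mod 4, sign kept]
  = -(3/5)    [33 ≡ 3 mod 5]
  = -(5/3)    [QR: 5 ≡ 1 mod 4, sign kept]
  = -(2/3)    [5 ≡ 2 mod 3]
  = (1/3)    [3 ≡ 3 mod 8 ⇒ (2/3) = -1]
  = 1    [(1/3) = 1]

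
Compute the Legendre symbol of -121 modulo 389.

Pull out -1: (-121/389) = (-1/389)·(121/389). Since 389 ≡ 1 (mod 4), (-1/389) = +1. Now have (121/389).
121 ≡ 1 (mod 4), so quadratic reciprocity gives (121/389) = (389/121). Reduce: 389 ≡ 26 (mod 121). Now have (26/121).
Factor out 2: 26 = 2·13. Since 121 ≡ 1 (mod 8), (2/121) = +1. Now have (13/121).
13 ≡ 1 (mod 4), so quadratic reciprocity gives (13/121) = (121/13). Reduce: 121 ≡ 4 (mod 13). Now have (4/13).
Factor out 2: 4 = 2^2. Since 13 ≡ 5 (mod 8), (2/13) = -1, and (2/13)^2 = +1. Now have (1/13).
(1/13) = 1. Collecting the sign factors: 1.

1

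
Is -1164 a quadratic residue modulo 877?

(-1164/877)
  = (590/877)    [-1164 ≡ 590 mod 877]
  = -(295/877)    [877 ≡ 5 mod 8 ⇒ (2/877) = -1]
  = -(877/295)    [QR: 877 ≡ 1 mod 4, sign kept]
  = -(287/295)    [877 ≡ 287 mod 295]
  = (295/287)    [QR: both ≡ 3 mod 4, sign flips]
  = (8/287)    [295 ≡ 8 mod 287]
  = (1/287)    [287 ≡ 7 mod 8 ⇒ (2/287)^3 = +1]
  = 1    [(1/287) = 1]
(-1164/877) = 1, and 877 is prime, so -1164 is a quadratic residue mod 877.

yes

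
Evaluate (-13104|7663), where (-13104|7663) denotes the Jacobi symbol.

1

(-13104|7663)
  = (2222|7663)    [-13104 ≡ 2222 mod 7663]
  = (1111|7663)    [7663 ≡ 7 mod 8 ⇒ (2|7663) = +1]
  = -(7663|1111)    [QR: both ≡ 3 mod 4, sign flips]
  = -(997|1111)    [7663 ≡ 997 mod 1111]
  = -(1111|997)    [QR: 997 ≡ 1 mod 4, sign kept]
  = -(114|997)    [1111 ≡ 114 mod 997]
  = (57|997)    [997 ≡ 5 mod 8 ⇒ (2|997) = -1]
  = (997|57)    [QR: 57 ≡ 1 mod 4, sign kept]
  = (28|57)    [997 ≡ 28 mod 57]
  = (7|57)    [57 ≡ 1 mod 8 ⇒ (2|57)^2 = +1]
  = (57|7)    [QR: 57 ≡ 1 mod 4, sign kept]
  = (1|7)    [57 ≡ 1 mod 7]
  = 1    [(1|7) = 1]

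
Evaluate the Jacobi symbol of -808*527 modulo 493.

0

By multiplicativity, (-808·527/493) = (-808/493)·(527/493).
First factor (-808/493):
(-808/493)
  = (178/493)    [-808 ≡ 178 mod 493]
  = -(89/493)    [493 ≡ 5 mod 8 ⇒ (2/493) = -1]
  = -(493/89)    [QR: 89 ≡ 1 mod 4, sign kept]
  = -(48/89)    [493 ≡ 48 mod 89]
  = -(3/89)    [89 ≡ 1 mod 8 ⇒ (2/89)^4 = +1]
  = -(89/3)    [QR: 89 ≡ 1 mod 4, sign kept]
  = -(2/3)    [89 ≡ 2 mod 3]
  = (1/3)    [3 ≡ 3 mod 8 ⇒ (2/3) = -1]
  = 1    [(1/3) = 1]
Second factor (527/493):
(527/493)
  = (34/493)    [527 ≡ 34 mod 493]
  = -(17/493)    [493 ≡ 5 mod 8 ⇒ (2/493) = -1]
  = -(493/17)    [QR: 17 ≡ 1 mod 4, sign kept]
  = -(0/17)    [493 ≡ 0 mod 17]
  = 0    [numerator 0, gcd > 1]
Product: (1)·(0) = 0.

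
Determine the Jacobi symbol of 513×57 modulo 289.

1

By multiplicativity, (513·57 / 289) = (513 / 289)·(57 / 289).
First factor (513 / 289):
Reduce the numerator: 513 ≡ 224 (mod 289), so (513 / 289) = (224 / 289).
Factor out 2: 224 = 2^5·7. Since 289 ≡ 1 (mod 8), (2 / 289) = +1, and (2 / 289)^5 = +1. Now have (7 / 289).
289 ≡ 1 (mod 4), so quadratic reciprocity gives (7 / 289) = (289 / 7). Reduce: 289 ≡ 2 (mod 7). Now have (2 / 7).
Factor out 2: 2 = 2. Since 7 ≡ 7 (mod 8), (2 / 7) = +1. Now have (1 / 7).
(1 / 7) = 1. Collecting the sign factors: 1.
Second factor (57 / 289):
57 ≡ 1 (mod 4), so quadratic reciprocity gives (57 / 289) = (289 / 57). Reduce: 289 ≡ 4 (mod 57). Now have (4 / 57).
Factor out 2: 4 = 2^2. Since 57 ≡ 1 (mod 8), (2 / 57) = +1, and (2 / 57)^2 = +1. Now have (1 / 57).
(1 / 57) = 1. Collecting the sign factors: 1.
Product: (1)·(1) = 1.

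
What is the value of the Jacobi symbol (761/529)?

1

Reduce the numerator: 761 ≡ 232 (mod 529), so (761/529) = (232/529).
Factor out 2: 232 = 2^3·29. Since 529 ≡ 1 (mod 8), (2/529) = +1, and (2/529)^3 = +1. Now have (29/529).
29 ≡ 1 (mod 4), so quadratic reciprocity gives (29/529) = (529/29). Reduce: 529 ≡ 7 (mod 29). Now have (7/29).
29 ≡ 1 (mod 4), so quadratic reciprocity gives (7/29) = (29/7). Reduce: 29 ≡ 1 (mod 7). Now have (1/7).
(1/7) = 1. Collecting the sign factors: 1.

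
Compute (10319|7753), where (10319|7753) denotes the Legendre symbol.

-1

(10319|7753)
  = (2566|7753)    [10319 ≡ 2566 mod 7753]
  = (1283|7753)    [7753 ≡ 1 mod 8 ⇒ (2|7753) = +1]
  = (7753|1283)    [QR: 7753 ≡ 1 mod 4, sign kept]
  = (55|1283)    [7753 ≡ 55 mod 1283]
  = -(1283|55)    [QR: both ≡ 3 mod 4, sign flips]
  = -(18|55)    [1283 ≡ 18 mod 55]
  = -(9|55)    [55 ≡ 7 mod 8 ⇒ (2|55) = +1]
  = -(55|9)    [QR: 9 ≡ 1 mod 4, sign kept]
  = -(1|9)    [55 ≡ 1 mod 9]
  = -1    [(1|9) = 1]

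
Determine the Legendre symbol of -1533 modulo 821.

(-1533 / 821)
  = (109 / 821)    [-1533 ≡ 109 mod 821]
  = (821 / 109)    [QR: 109 ≡ 1 mod 4, sign kept]
  = (58 / 109)    [821 ≡ 58 mod 109]
  = -(29 / 109)    [109 ≡ 5 mod 8 ⇒ (2 / 109) = -1]
  = -(109 / 29)    [QR: 29 ≡ 1 mod 4, sign kept]
  = -(22 / 29)    [109 ≡ 22 mod 29]
  = (11 / 29)    [29 ≡ 5 mod 8 ⇒ (2 / 29) = -1]
  = (29 / 11)    [QR: 29 ≡ 1 mod 4, sign kept]
  = (7 / 11)    [29 ≡ 7 mod 11]
  = -(11 / 7)    [QR: both ≡ 3 mod 4, sign flips]
  = -(4 / 7)    [11 ≡ 4 mod 7]
  = -(1 / 7)    [7 ≡ 7 mod 8 ⇒ (2 / 7)^2 = +1]
  = -1    [(1 / 7) = 1]

-1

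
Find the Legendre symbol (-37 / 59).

Reduce the numerator: -37 ≡ 22 (mod 59), so (-37 / 59) = (22 / 59).
Factor out 2: 22 = 2·11. Since 59 ≡ 3 (mod 8), (2 / 59) = -1. Now have -(11 / 59).
Both 11 ≡ 3 and 59 ≡ 3 (mod 4), so reciprocity gives (11 / 59) = -(59 / 11). Reduce: 59 ≡ 4 (mod 11). Now have (4 / 11).
Factor out 2: 4 = 2^2. Since 11 ≡ 3 (mod 8), (2 / 11) = -1, and (2 / 11)^2 = +1. Now have (1 / 11).
(1 / 11) = 1. Collecting the sign factors: 1.

1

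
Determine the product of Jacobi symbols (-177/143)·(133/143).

By multiplicativity, (-177·133/143) = (-177/143)·(133/143).
First factor (-177/143):
Reduce the numerator: -177 ≡ 109 (mod 143), so (-177/143) = (109/143).
109 ≡ 1 (mod 4), so quadratic reciprocity gives (109/143) = (143/109). Reduce: 143 ≡ 34 (mod 109). Now have (34/109).
Factor out 2: 34 = 2·17. Since 109 ≡ 5 (mod 8), (2/109) = -1. Now have -(17/109).
17 ≡ 1 (mod 4), so quadratic reciprocity gives (17/109) = (109/17). Reduce: 109 ≡ 7 (mod 17). Now have -(7/17).
17 ≡ 1 (mod 4), so quadratic reciprocity gives (7/17) = (17/7). Reduce: 17 ≡ 3 (mod 7). Now have -(3/7).
Both 3 ≡ 3 and 7 ≡ 3 (mod 4), so reciprocity gives (3/7) = -(7/3). Reduce: 7 ≡ 1 (mod 3). Now have (1/3).
(1/3) = 1. Collecting the sign factors: 1.
Second factor (133/143):
133 ≡ 1 (mod 4), so quadratic reciprocity gives (133/143) = (143/133). Reduce: 143 ≡ 10 (mod 133). Now have (10/133).
Factor out 2: 10 = 2·5. Since 133 ≡ 5 (mod 8), (2/133) = -1. Now have -(5/133).
5 ≡ 1 (mod 4), so quadratic reciprocity gives (5/133) = (133/5). Reduce: 133 ≡ 3 (mod 5). Now have -(3/5).
5 ≡ 1 (mod 4), so quadratic reciprocity gives (3/5) = (5/3). Reduce: 5 ≡ 2 (mod 3). Now have -(2/3).
Factor out 2: 2 = 2. Since 3 ≡ 3 (mod 8), (2/3) = -1. Now have (1/3).
(1/3) = 1. Collecting the sign factors: 1.
Product: (1)·(1) = 1.

1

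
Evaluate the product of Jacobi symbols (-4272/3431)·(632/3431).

-1

By multiplicativity, (-4272·632/3431) = (-4272/3431)·(632/3431).
First factor (-4272/3431):
Reduce the numerator: -4272 ≡ 2590 (mod 3431), so (-4272/3431) = (2590/3431).
Factor out 2: 2590 = 2·1295. Since 3431 ≡ 7 (mod 8), (2/3431) = +1. Now have (1295/3431).
Both 1295 ≡ 3 and 3431 ≡ 3 (mod 4), so reciprocity gives (1295/3431) = -(3431/1295). Reduce: 3431 ≡ 841 (mod 1295). Now have -(841/1295).
841 ≡ 1 (mod 4), so quadratic reciprocity gives (841/1295) = (1295/841). Reduce: 1295 ≡ 454 (mod 841). Now have -(454/841).
Factor out 2: 454 = 2·227. Since 841 ≡ 1 (mod 8), (2/841) = +1. Now have -(227/841).
841 ≡ 1 (mod 4), so quadratic reciprocity gives (227/841) = (841/227). Reduce: 841 ≡ 160 (mod 227). Now have -(160/227).
Factor out 2: 160 = 2^5·5. Since 227 ≡ 3 (mod 8), (2/227) = -1, and (2/227)^5 = -1. Now have (5/227).
5 ≡ 1 (mod 4), so quadratic reciprocity gives (5/227) = (227/5). Reduce: 227 ≡ 2 (mod 5). Now have (2/5).
Factor out 2: 2 = 2. Since 5 ≡ 5 (mod 8), (2/5) = -1. Now have -(1/5).
(1/5) = 1. Collecting the sign factors: -1.
Second factor (632/3431):
Factor out 2: 632 = 2^3·79. Since 3431 ≡ 7 (mod 8), (2/3431) = +1, and (2/3431)^3 = +1. Now have (79/3431).
Both 79 ≡ 3 and 3431 ≡ 3 (mod 4), so reciprocity gives (79/3431) = -(3431/79). Reduce: 3431 ≡ 34 (mod 79). Now have -(34/79).
Factor out 2: 34 = 2·17. Since 79 ≡ 7 (mod 8), (2/79) = +1. Now have -(17/79).
17 ≡ 1 (mod 4), so quadratic reciprocity gives (17/79) = (79/17). Reduce: 79 ≡ 11 (mod 17). Now have -(11/17).
17 ≡ 1 (mod 4), so quadratic reciprocity gives (11/17) = (17/11). Reduce: 17 ≡ 6 (mod 11). Now have -(6/11).
Factor out 2: 6 = 2·3. Since 11 ≡ 3 (mod 8), (2/11) = -1. Now have (3/11).
Both 3 ≡ 3 and 11 ≡ 3 (mod 4), so reciprocity gives (3/11) = -(11/3). Reduce: 11 ≡ 2 (mod 3). Now have -(2/3).
Factor out 2: 2 = 2. Since 3 ≡ 3 (mod 8), (2/3) = -1. Now have (1/3).
(1/3) = 1. Collecting the sign factors: 1.
Product: (-1)·(1) = -1.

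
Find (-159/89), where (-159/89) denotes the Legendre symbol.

Pull out -1: (-159/89) = (-1/89)·(159/89). Since 89 ≡ 1 (mod 4), (-1/89) = +1. Now have (159/89).
Reduce the numerator: 159 ≡ 70 (mod 89), so (159/89) = (70/89).
Factor out 2: 70 = 2·35. Since 89 ≡ 1 (mod 8), (2/89) = +1. Now have (35/89).
89 ≡ 1 (mod 4), so quadratic reciprocity gives (35/89) = (89/35). Reduce: 89 ≡ 19 (mod 35). Now have (19/35).
Both 19 ≡ 3 and 35 ≡ 3 (mod 4), so reciprocity gives (19/35) = -(35/19). Reduce: 35 ≡ 16 (mod 19). Now have -(16/19).
Factor out 2: 16 = 2^4. Since 19 ≡ 3 (mod 8), (2/19) = -1, and (2/19)^4 = +1. Now have -(1/19).
(1/19) = 1. Collecting the sign factors: -1.

-1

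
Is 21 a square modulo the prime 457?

(21/457)
  = (457/21)    [QR: 21 ≡ 1 mod 4, sign kept]
  = (16/21)    [457 ≡ 16 mod 21]
  = (1/21)    [21 ≡ 5 mod 8 ⇒ (2/21)^4 = +1]
  = 1    [(1/21) = 1]
(21/457) = 1, and 457 is prime, so 21 is a quadratic residue mod 457.

yes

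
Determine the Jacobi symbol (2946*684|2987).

-1

By multiplicativity, (2946·684|2987) = (2946|2987)·(684|2987).
First factor (2946|2987):
Factor out 2: 2946 = 2·1473. Since 2987 ≡ 3 (mod 8), (2|2987) = -1. Now have -(1473|2987).
1473 ≡ 1 (mod 4), so quadratic reciprocity gives (1473|2987) = (2987|1473). Reduce: 2987 ≡ 41 (mod 1473). Now have -(41|1473).
41 ≡ 1 (mod 4), so quadratic reciprocity gives (41|1473) = (1473|41). Reduce: 1473 ≡ 38 (mod 41). Now have -(38|41).
Factor out 2: 38 = 2·19. Since 41 ≡ 1 (mod 8), (2|41) = +1. Now have -(19|41).
41 ≡ 1 (mod 4), so quadratic reciprocity gives (19|41) = (41|19). Reduce: 41 ≡ 3 (mod 19). Now have -(3|19).
Both 3 ≡ 3 and 19 ≡ 3 (mod 4), so reciprocity gives (3|19) = -(19|3). Reduce: 19 ≡ 1 (mod 3). Now have (1|3).
(1|3) = 1. Collecting the sign factors: 1.
Second factor (684|2987):
Factor out 2: 684 = 2^2·171. Since 2987 ≡ 3 (mod 8), (2|2987) = -1, and (2|2987)^2 = +1. Now have (171|2987).
Both 171 ≡ 3 and 2987 ≡ 3 (mod 4), so reciprocity gives (171|2987) = -(2987|171). Reduce: 2987 ≡ 80 (mod 171). Now have -(80|171).
Factor out 2: 80 = 2^4·5. Since 171 ≡ 3 (mod 8), (2|171) = -1, and (2|171)^4 = +1. Now have -(5|171).
5 ≡ 1 (mod 4), so quadratic reciprocity gives (5|171) = (171|5). Reduce: 171 ≡ 1 (mod 5). Now have -(1|5).
(1|5) = 1. Collecting the sign factors: -1.
Product: (1)·(-1) = -1.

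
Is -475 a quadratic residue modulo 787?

Reduce the numerator: -475 ≡ 312 (mod 787), so (-475/787) = (312/787).
Factor out 2: 312 = 2^3·39. Since 787 ≡ 3 (mod 8), (2/787) = -1, and (2/787)^3 = -1. Now have -(39/787).
Both 39 ≡ 3 and 787 ≡ 3 (mod 4), so reciprocity gives (39/787) = -(787/39). Reduce: 787 ≡ 7 (mod 39). Now have (7/39).
Both 7 ≡ 3 and 39 ≡ 3 (mod 4), so reciprocity gives (7/39) = -(39/7). Reduce: 39 ≡ 4 (mod 7). Now have -(4/7).
Factor out 2: 4 = 2^2. Since 7 ≡ 7 (mod 8), (2/7) = +1, and (2/7)^2 = +1. Now have -(1/7).
(1/7) = 1. Collecting the sign factors: -1.
(-475/787) = -1, and 787 is prime, so -475 is not a quadratic residue mod 787.

no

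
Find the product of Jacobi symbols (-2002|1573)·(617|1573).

By multiplicativity, (-2002·617|1573) = (-2002|1573)·(617|1573).
First factor (-2002|1573):
Reduce the numerator: -2002 ≡ 1144 (mod 1573), so (-2002|1573) = (1144|1573).
Factor out 2: 1144 = 2^3·143. Since 1573 ≡ 5 (mod 8), (2|1573) = -1, and (2|1573)^3 = -1. Now have -(143|1573).
1573 ≡ 1 (mod 4), so quadratic reciprocity gives (143|1573) = (1573|143). Reduce: 1573 ≡ 0 (mod 143). Now have -(0|143).
The numerator is now 0 with denominator 143 > 1: the symbol is 0.
Second factor (617|1573):
617 ≡ 1 (mod 4), so quadratic reciprocity gives (617|1573) = (1573|617). Reduce: 1573 ≡ 339 (mod 617). Now have (339|617).
617 ≡ 1 (mod 4), so quadratic reciprocity gives (339|617) = (617|339). Reduce: 617 ≡ 278 (mod 339). Now have (278|339).
Factor out 2: 278 = 2·139. Since 339 ≡ 3 (mod 8), (2|339) = -1. Now have -(139|339).
Both 139 ≡ 3 and 339 ≡ 3 (mod 4), so reciprocity gives (139|339) = -(339|139). Reduce: 339 ≡ 61 (mod 139). Now have (61|139).
61 ≡ 1 (mod 4), so quadratic reciprocity gives (61|139) = (139|61). Reduce: 139 ≡ 17 (mod 61). Now have (17|61).
17 ≡ 1 (mod 4), so quadratic reciprocity gives (17|61) = (61|17). Reduce: 61 ≡ 10 (mod 17). Now have (10|17).
Factor out 2: 10 = 2·5. Since 17 ≡ 1 (mod 8), (2|17) = +1. Now have (5|17).
5 ≡ 1 (mod 4), so quadratic reciprocity gives (5|17) = (17|5). Reduce: 17 ≡ 2 (mod 5). Now have (2|5).
Factor out 2: 2 = 2. Since 5 ≡ 5 (mod 8), (2|5) = -1. Now have -(1|5).
(1|5) = 1. Collecting the sign factors: -1.
Product: (0)·(-1) = 0.

0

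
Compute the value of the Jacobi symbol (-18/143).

-1

Pull out -1: (-18/143) = (-1/143)·(18/143). Since 143 ≡ 3 (mod 4), (-1/143) = -1. Now have -(18/143).
Factor out 2: 18 = 2·9. Since 143 ≡ 7 (mod 8), (2/143) = +1. Now have -(9/143).
9 ≡ 1 (mod 4), so quadratic reciprocity gives (9/143) = (143/9). Reduce: 143 ≡ 8 (mod 9). Now have -(8/9).
Factor out 2: 8 = 2^3. Since 9 ≡ 1 (mod 8), (2/9) = +1, and (2/9)^3 = +1. Now have -(1/9).
(1/9) = 1. Collecting the sign factors: -1.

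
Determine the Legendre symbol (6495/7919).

(6495/7919)
  = -(7919/6495)    [QR: both ≡ 3 mod 4, sign flips]
  = -(1424/6495)    [7919 ≡ 1424 mod 6495]
  = -(89/6495)    [6495 ≡ 7 mod 8 ⇒ (2/6495)^4 = +1]
  = -(6495/89)    [QR: 89 ≡ 1 mod 4, sign kept]
  = -(87/89)    [6495 ≡ 87 mod 89]
  = -(89/87)    [QR: 89 ≡ 1 mod 4, sign kept]
  = -(2/87)    [89 ≡ 2 mod 87]
  = -(1/87)    [87 ≡ 7 mod 8 ⇒ (2/87) = +1]
  = -1    [(1/87) = 1]

-1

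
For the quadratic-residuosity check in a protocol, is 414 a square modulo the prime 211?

yes

Reduce the numerator: 414 ≡ 203 (mod 211), so (414/211) = (203/211).
Both 203 ≡ 3 and 211 ≡ 3 (mod 4), so reciprocity gives (203/211) = -(211/203). Reduce: 211 ≡ 8 (mod 203). Now have -(8/203).
Factor out 2: 8 = 2^3. Since 203 ≡ 3 (mod 8), (2/203) = -1, and (2/203)^3 = -1. Now have (1/203).
(1/203) = 1. Collecting the sign factors: 1.
The Legendre symbol is 1, so x^2 ≡ 414 (mod 211) has solution.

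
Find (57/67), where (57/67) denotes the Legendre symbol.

(57/67)
  = (67/57)    [QR: 57 ≡ 1 mod 4, sign kept]
  = (10/57)    [67 ≡ 10 mod 57]
  = (5/57)    [57 ≡ 1 mod 8 ⇒ (2/57) = +1]
  = (57/5)    [QR: 5 ≡ 1 mod 4, sign kept]
  = (2/5)    [57 ≡ 2 mod 5]
  = -(1/5)    [5 ≡ 5 mod 8 ⇒ (2/5) = -1]
  = -1    [(1/5) = 1]

-1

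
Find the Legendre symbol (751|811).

1

(751|811)
  = -(811|751)    [QR: both ≡ 3 mod 4, sign flips]
  = -(60|751)    [811 ≡ 60 mod 751]
  = -(15|751)    [751 ≡ 7 mod 8 ⇒ (2|751)^2 = +1]
  = (751|15)    [QR: both ≡ 3 mod 4, sign flips]
  = (1|15)    [751 ≡ 1 mod 15]
  = 1    [(1|15) = 1]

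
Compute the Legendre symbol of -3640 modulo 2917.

1

(-3640/2917)
  = (2194/2917)    [-3640 ≡ 2194 mod 2917]
  = -(1097/2917)    [2917 ≡ 5 mod 8 ⇒ (2/2917) = -1]
  = -(2917/1097)    [QR: 1097 ≡ 1 mod 4, sign kept]
  = -(723/1097)    [2917 ≡ 723 mod 1097]
  = -(1097/723)    [QR: 1097 ≡ 1 mod 4, sign kept]
  = -(374/723)    [1097 ≡ 374 mod 723]
  = (187/723)    [723 ≡ 3 mod 8 ⇒ (2/723) = -1]
  = -(723/187)    [QR: both ≡ 3 mod 4, sign flips]
  = -(162/187)    [723 ≡ 162 mod 187]
  = (81/187)    [187 ≡ 3 mod 8 ⇒ (2/187) = -1]
  = (187/81)    [QR: 81 ≡ 1 mod 4, sign kept]
  = (25/81)    [187 ≡ 25 mod 81]
  = (81/25)    [QR: 25 ≡ 1 mod 4, sign kept]
  = (6/25)    [81 ≡ 6 mod 25]
  = (3/25)    [25 ≡ 1 mod 8 ⇒ (2/25) = +1]
  = (25/3)    [QR: 25 ≡ 1 mod 4, sign kept]
  = (1/3)    [25 ≡ 1 mod 3]
  = 1    [(1/3) = 1]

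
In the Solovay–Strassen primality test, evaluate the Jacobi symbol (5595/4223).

(5595/4223)
  = (1372/4223)    [5595 ≡ 1372 mod 4223]
  = (343/4223)    [4223 ≡ 7 mod 8 ⇒ (2/4223)^2 = +1]
  = -(4223/343)    [QR: both ≡ 3 mod 4, sign flips]
  = -(107/343)    [4223 ≡ 107 mod 343]
  = (343/107)    [QR: both ≡ 3 mod 4, sign flips]
  = (22/107)    [343 ≡ 22 mod 107]
  = -(11/107)    [107 ≡ 3 mod 8 ⇒ (2/107) = -1]
  = (107/11)    [QR: both ≡ 3 mod 4, sign flips]
  = (8/11)    [107 ≡ 8 mod 11]
  = -(1/11)    [11 ≡ 3 mod 8 ⇒ (2/11)^3 = -1]
  = -1    [(1/11) = 1]

-1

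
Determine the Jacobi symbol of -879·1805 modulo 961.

By multiplicativity, (-879·1805/961) = (-879/961)·(1805/961).
First factor (-879/961):
Pull out -1: (-879/961) = (-1/961)·(879/961). Since 961 ≡ 1 (mod 4), (-1/961) = +1. Now have (879/961).
961 ≡ 1 (mod 4), so quadratic reciprocity gives (879/961) = (961/879). Reduce: 961 ≡ 82 (mod 879). Now have (82/879).
Factor out 2: 82 = 2·41. Since 879 ≡ 7 (mod 8), (2/879) = +1. Now have (41/879).
41 ≡ 1 (mod 4), so quadratic reciprocity gives (41/879) = (879/41). Reduce: 879 ≡ 18 (mod 41). Now have (18/41).
Factor out 2: 18 = 2·9. Since 41 ≡ 1 (mod 8), (2/41) = +1. Now have (9/41).
9 ≡ 1 (mod 4), so quadratic reciprocity gives (9/41) = (41/9). Reduce: 41 ≡ 5 (mod 9). Now have (5/9).
5 ≡ 1 (mod 4), so quadratic reciprocity gives (5/9) = (9/5). Reduce: 9 ≡ 4 (mod 5). Now have (4/5).
Factor out 2: 4 = 2^2. Since 5 ≡ 5 (mod 8), (2/5) = -1, and (2/5)^2 = +1. Now have (1/5).
(1/5) = 1. Collecting the sign factors: 1.
Second factor (1805/961):
Reduce the numerator: 1805 ≡ 844 (mod 961), so (1805/961) = (844/961).
Factor out 2: 844 = 2^2·211. Since 961 ≡ 1 (mod 8), (2/961) = +1, and (2/961)^2 = +1. Now have (211/961).
961 ≡ 1 (mod 4), so quadratic reciprocity gives (211/961) = (961/211). Reduce: 961 ≡ 117 (mod 211). Now have (117/211).
117 ≡ 1 (mod 4), so quadratic reciprocity gives (117/211) = (211/117). Reduce: 211 ≡ 94 (mod 117). Now have (94/117).
Factor out 2: 94 = 2·47. Since 117 ≡ 5 (mod 8), (2/117) = -1. Now have -(47/117).
117 ≡ 1 (mod 4), so quadratic reciprocity gives (47/117) = (117/47). Reduce: 117 ≡ 23 (mod 47). Now have -(23/47).
Both 23 ≡ 3 and 47 ≡ 3 (mod 4), so reciprocity gives (23/47) = -(47/23). Reduce: 47 ≡ 1 (mod 23). Now have (1/23).
(1/23) = 1. Collecting the sign factors: 1.
Product: (1)·(1) = 1.

1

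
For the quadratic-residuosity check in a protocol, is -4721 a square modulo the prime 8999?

yes

(-4721/8999)
  = (4278/8999)    [-4721 ≡ 4278 mod 8999]
  = (2139/8999)    [8999 ≡ 7 mod 8 ⇒ (2/8999) = +1]
  = -(8999/2139)    [QR: both ≡ 3 mod 4, sign flips]
  = -(443/2139)    [8999 ≡ 443 mod 2139]
  = (2139/443)    [QR: both ≡ 3 mod 4, sign flips]
  = (367/443)    [2139 ≡ 367 mod 443]
  = -(443/367)    [QR: both ≡ 3 mod 4, sign flips]
  = -(76/367)    [443 ≡ 76 mod 367]
  = -(19/367)    [367 ≡ 7 mod 8 ⇒ (2/367)^2 = +1]
  = (367/19)    [QR: both ≡ 3 mod 4, sign flips]
  = (6/19)    [367 ≡ 6 mod 19]
  = -(3/19)    [19 ≡ 3 mod 8 ⇒ (2/19) = -1]
  = (19/3)    [QR: both ≡ 3 mod 4, sign flips]
  = (1/3)    [19 ≡ 1 mod 3]
  = 1    [(1/3) = 1]
(-4721/8999) = 1, and 8999 is prime, so -4721 is a quadratic residue mod 8999.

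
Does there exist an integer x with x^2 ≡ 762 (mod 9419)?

(762/9419)
  = -(381/9419)    [9419 ≡ 3 mod 8 ⇒ (2/9419) = -1]
  = -(9419/381)    [QR: 381 ≡ 1 mod 4, sign kept]
  = -(275/381)    [9419 ≡ 275 mod 381]
  = -(381/275)    [QR: 381 ≡ 1 mod 4, sign kept]
  = -(106/275)    [381 ≡ 106 mod 275]
  = (53/275)    [275 ≡ 3 mod 8 ⇒ (2/275) = -1]
  = (275/53)    [QR: 53 ≡ 1 mod 4, sign kept]
  = (10/53)    [275 ≡ 10 mod 53]
  = -(5/53)    [53 ≡ 5 mod 8 ⇒ (2/53) = -1]
  = -(53/5)    [QR: 5 ≡ 1 mod 4, sign kept]
  = -(3/5)    [53 ≡ 3 mod 5]
  = -(5/3)    [QR: 5 ≡ 1 mod 4, sign kept]
  = -(2/3)    [5 ≡ 2 mod 3]
  = (1/3)    [3 ≡ 3 mod 8 ⇒ (2/3) = -1]
  = 1    [(1/3) = 1]
The Legendre symbol is 1, so x^2 ≡ 762 (mod 9419) has solution.

yes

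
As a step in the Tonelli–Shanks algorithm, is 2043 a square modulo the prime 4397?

yes

(2043|4397)
  = (4397|2043)    [QR: 4397 ≡ 1 mod 4, sign kept]
  = (311|2043)    [4397 ≡ 311 mod 2043]
  = -(2043|311)    [QR: both ≡ 3 mod 4, sign flips]
  = -(177|311)    [2043 ≡ 177 mod 311]
  = -(311|177)    [QR: 177 ≡ 1 mod 4, sign kept]
  = -(134|177)    [311 ≡ 134 mod 177]
  = -(67|177)    [177 ≡ 1 mod 8 ⇒ (2|177) = +1]
  = -(177|67)    [QR: 177 ≡ 1 mod 4, sign kept]
  = -(43|67)    [177 ≡ 43 mod 67]
  = (67|43)    [QR: both ≡ 3 mod 4, sign flips]
  = (24|43)    [67 ≡ 24 mod 43]
  = -(3|43)    [43 ≡ 3 mod 8 ⇒ (2|43)^3 = -1]
  = (43|3)    [QR: both ≡ 3 mod 4, sign flips]
  = (1|3)    [43 ≡ 1 mod 3]
  = 1    [(1|3) = 1]
(2043|4397) = 1, and 4397 is prime, so 2043 is a quadratic residue mod 4397.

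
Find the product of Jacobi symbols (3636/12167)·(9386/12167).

1

By multiplicativity, (3636·9386/12167) = (3636/12167)·(9386/12167).
First factor (3636/12167):
(3636/12167)
  = (909/12167)    [12167 ≡ 7 mod 8 ⇒ (2/12167)^2 = +1]
  = (12167/909)    [QR: 909 ≡ 1 mod 4, sign kept]
  = (350/909)    [12167 ≡ 350 mod 909]
  = -(175/909)    [909 ≡ 5 mod 8 ⇒ (2/909) = -1]
  = -(909/175)    [QR: 909 ≡ 1 mod 4, sign kept]
  = -(34/175)    [909 ≡ 34 mod 175]
  = -(17/175)    [175 ≡ 7 mod 8 ⇒ (2/175) = +1]
  = -(175/17)    [QR: 17 ≡ 1 mod 4, sign kept]
  = -(5/17)    [175 ≡ 5 mod 17]
  = -(17/5)    [QR: 5 ≡ 1 mod 4, sign kept]
  = -(2/5)    [17 ≡ 2 mod 5]
  = (1/5)    [5 ≡ 5 mod 8 ⇒ (2/5) = -1]
  = 1    [(1/5) = 1]
Second factor (9386/12167):
(9386/12167)
  = (4693/12167)    [12167 ≡ 7 mod 8 ⇒ (2/12167) = +1]
  = (12167/4693)    [QR: 4693 ≡ 1 mod 4, sign kept]
  = (2781/4693)    [12167 ≡ 2781 mod 4693]
  = (4693/2781)    [QR: 2781 ≡ 1 mod 4, sign kept]
  = (1912/2781)    [4693 ≡ 1912 mod 2781]
  = -(239/2781)    [2781 ≡ 5 mod 8 ⇒ (2/2781)^3 = -1]
  = -(2781/239)    [QR: 2781 ≡ 1 mod 4, sign kept]
  = -(152/239)    [2781 ≡ 152 mod 239]
  = -(19/239)    [239 ≡ 7 mod 8 ⇒ (2/239)^3 = +1]
  = (239/19)    [QR: both ≡ 3 mod 4, sign flips]
  = (11/19)    [239 ≡ 11 mod 19]
  = -(19/11)    [QR: both ≡ 3 mod 4, sign flips]
  = -(8/11)    [19 ≡ 8 mod 11]
  = (1/11)    [11 ≡ 3 mod 8 ⇒ (2/11)^3 = -1]
  = 1    [(1/11) = 1]
Product: (1)·(1) = 1.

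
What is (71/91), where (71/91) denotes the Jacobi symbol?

(71/91)
  = -(91/71)    [QR: both ≡ 3 mod 4, sign flips]
  = -(20/71)    [91 ≡ 20 mod 71]
  = -(5/71)    [71 ≡ 7 mod 8 ⇒ (2/71)^2 = +1]
  = -(71/5)    [QR: 5 ≡ 1 mod 4, sign kept]
  = -(1/5)    [71 ≡ 1 mod 5]
  = -1    [(1/5) = 1]

-1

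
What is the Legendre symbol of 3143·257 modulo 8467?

1

By multiplicativity, (3143·257|8467) = (3143|8467)·(257|8467).
First factor (3143|8467):
(3143|8467)
  = -(8467|3143)    [QR: both ≡ 3 mod 4, sign flips]
  = -(2181|3143)    [8467 ≡ 2181 mod 3143]
  = -(3143|2181)    [QR: 2181 ≡ 1 mod 4, sign kept]
  = -(962|2181)    [3143 ≡ 962 mod 2181]
  = (481|2181)    [2181 ≡ 5 mod 8 ⇒ (2|2181) = -1]
  = (2181|481)    [QR: 481 ≡ 1 mod 4, sign kept]
  = (257|481)    [2181 ≡ 257 mod 481]
  = (481|257)    [QR: 257 ≡ 1 mod 4, sign kept]
  = (224|257)    [481 ≡ 224 mod 257]
  = (7|257)    [257 ≡ 1 mod 8 ⇒ (2|257)^5 = +1]
  = (257|7)    [QR: 257 ≡ 1 mod 4, sign kept]
  = (5|7)    [257 ≡ 5 mod 7]
  = (7|5)    [QR: 5 ≡ 1 mod 4, sign kept]
  = (2|5)    [7 ≡ 2 mod 5]
  = -(1|5)    [5 ≡ 5 mod 8 ⇒ (2|5) = -1]
  = -1    [(1|5) = 1]
Second factor (257|8467):
(257|8467)
  = (8467|257)    [QR: 257 ≡ 1 mod 4, sign kept]
  = (243|257)    [8467 ≡ 243 mod 257]
  = (257|243)    [QR: 257 ≡ 1 mod 4, sign kept]
  = (14|243)    [257 ≡ 14 mod 243]
  = -(7|243)    [243 ≡ 3 mod 8 ⇒ (2|243) = -1]
  = (243|7)    [QR: both ≡ 3 mod 4, sign flips]
  = (5|7)    [243 ≡ 5 mod 7]
  = (7|5)    [QR: 5 ≡ 1 mod 4, sign kept]
  = (2|5)    [7 ≡ 2 mod 5]
  = -(1|5)    [5 ≡ 5 mod 8 ⇒ (2|5) = -1]
  = -1    [(1|5) = 1]
Product: (-1)·(-1) = 1.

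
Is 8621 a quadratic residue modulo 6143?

yes

(8621|6143)
  = (2478|6143)    [8621 ≡ 2478 mod 6143]
  = (1239|6143)    [6143 ≡ 7 mod 8 ⇒ (2|6143) = +1]
  = -(6143|1239)    [QR: both ≡ 3 mod 4, sign flips]
  = -(1187|1239)    [6143 ≡ 1187 mod 1239]
  = (1239|1187)    [QR: both ≡ 3 mod 4, sign flips]
  = (52|1187)    [1239 ≡ 52 mod 1187]
  = (13|1187)    [1187 ≡ 3 mod 8 ⇒ (2|1187)^2 = +1]
  = (1187|13)    [QR: 13 ≡ 1 mod 4, sign kept]
  = (4|13)    [1187 ≡ 4 mod 13]
  = (1|13)    [13 ≡ 5 mod 8 ⇒ (2|13)^2 = +1]
  = 1    [(1|13) = 1]
The Legendre symbol is 1, so x^2 ≡ 8621 (mod 6143) has solution.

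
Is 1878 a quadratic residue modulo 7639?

(1878/7639)
  = (939/7639)    [7639 ≡ 7 mod 8 ⇒ (2/7639) = +1]
  = -(7639/939)    [QR: both ≡ 3 mod 4, sign flips]
  = -(127/939)    [7639 ≡ 127 mod 939]
  = (939/127)    [QR: both ≡ 3 mod 4, sign flips]
  = (50/127)    [939 ≡ 50 mod 127]
  = (25/127)    [127 ≡ 7 mod 8 ⇒ (2/127) = +1]
  = (127/25)    [QR: 25 ≡ 1 mod 4, sign kept]
  = (2/25)    [127 ≡ 2 mod 25]
  = (1/25)    [25 ≡ 1 mod 8 ⇒ (2/25) = +1]
  = 1    [(1/25) = 1]
The Legendre symbol is 1, so x^2 ≡ 1878 (mod 7639) has solution.

yes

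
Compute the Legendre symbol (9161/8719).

1

(9161/8719)
  = (442/8719)    [9161 ≡ 442 mod 8719]
  = (221/8719)    [8719 ≡ 7 mod 8 ⇒ (2/8719) = +1]
  = (8719/221)    [QR: 221 ≡ 1 mod 4, sign kept]
  = (100/221)    [8719 ≡ 100 mod 221]
  = (25/221)    [221 ≡ 5 mod 8 ⇒ (2/221)^2 = +1]
  = (221/25)    [QR: 25 ≡ 1 mod 4, sign kept]
  = (21/25)    [221 ≡ 21 mod 25]
  = (25/21)    [QR: 21 ≡ 1 mod 4, sign kept]
  = (4/21)    [25 ≡ 4 mod 21]
  = (1/21)    [21 ≡ 5 mod 8 ⇒ (2/21)^2 = +1]
  = 1    [(1/21) = 1]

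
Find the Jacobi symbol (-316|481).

-1

Pull out -1: (-316|481) = (-1|481)·(316|481). Since 481 ≡ 1 (mod 4), (-1|481) = +1. Now have (316|481).
Factor out 2: 316 = 2^2·79. Since 481 ≡ 1 (mod 8), (2|481) = +1, and (2|481)^2 = +1. Now have (79|481).
481 ≡ 1 (mod 4), so quadratic reciprocity gives (79|481) = (481|79). Reduce: 481 ≡ 7 (mod 79). Now have (7|79).
Both 7 ≡ 3 and 79 ≡ 3 (mod 4), so reciprocity gives (7|79) = -(79|7). Reduce: 79 ≡ 2 (mod 7). Now have -(2|7).
Factor out 2: 2 = 2. Since 7 ≡ 7 (mod 8), (2|7) = +1. Now have -(1|7).
(1|7) = 1. Collecting the sign factors: -1.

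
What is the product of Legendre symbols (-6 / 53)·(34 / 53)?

By multiplicativity, (-6·34 / 53) = (-6 / 53)·(34 / 53).
First factor (-6 / 53):
Pull out -1: (-6 / 53) = (-1 / 53)·(6 / 53). Since 53 ≡ 1 (mod 4), (-1 / 53) = +1. Now have (6 / 53).
Factor out 2: 6 = 2·3. Since 53 ≡ 5 (mod 8), (2 / 53) = -1. Now have -(3 / 53).
53 ≡ 1 (mod 4), so quadratic reciprocity gives (3 / 53) = (53 / 3). Reduce: 53 ≡ 2 (mod 3). Now have -(2 / 3).
Factor out 2: 2 = 2. Since 3 ≡ 3 (mod 8), (2 / 3) = -1. Now have (1 / 3).
(1 / 3) = 1. Collecting the sign factors: 1.
Second factor (34 / 53):
Factor out 2: 34 = 2·17. Since 53 ≡ 5 (mod 8), (2 / 53) = -1. Now have -(17 / 53).
17 ≡ 1 (mod 4), so quadratic reciprocity gives (17 / 53) = (53 / 17). Reduce: 53 ≡ 2 (mod 17). Now have -(2 / 17).
Factor out 2: 2 = 2. Since 17 ≡ 1 (mod 8), (2 / 17) = +1. Now have -(1 / 17).
(1 / 17) = 1. Collecting the sign factors: -1.
Product: (1)·(-1) = -1.

-1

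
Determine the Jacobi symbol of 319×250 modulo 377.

0

By multiplicativity, (319·250/377) = (319/377)·(250/377).
First factor (319/377):
(319/377)
  = (377/319)    [QR: 377 ≡ 1 mod 4, sign kept]
  = (58/319)    [377 ≡ 58 mod 319]
  = (29/319)    [319 ≡ 7 mod 8 ⇒ (2/319) = +1]
  = (319/29)    [QR: 29 ≡ 1 mod 4, sign kept]
  = (0/29)    [319 ≡ 0 mod 29]
  = 0    [numerator 0, gcd > 1]
Second factor (250/377):
(250/377)
  = (125/377)    [377 ≡ 1 mod 8 ⇒ (2/377) = +1]
  = (377/125)    [QR: 125 ≡ 1 mod 4, sign kept]
  = (2/125)    [377 ≡ 2 mod 125]
  = -(1/125)    [125 ≡ 5 mod 8 ⇒ (2/125) = -1]
  = -1    [(1/125) = 1]
Product: (0)·(-1) = 0.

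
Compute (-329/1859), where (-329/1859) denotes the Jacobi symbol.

(-329/1859)
  = (1530/1859)    [-329 ≡ 1530 mod 1859]
  = -(765/1859)    [1859 ≡ 3 mod 8 ⇒ (2/1859) = -1]
  = -(1859/765)    [QR: 765 ≡ 1 mod 4, sign kept]
  = -(329/765)    [1859 ≡ 329 mod 765]
  = -(765/329)    [QR: 329 ≡ 1 mod 4, sign kept]
  = -(107/329)    [765 ≡ 107 mod 329]
  = -(329/107)    [QR: 329 ≡ 1 mod 4, sign kept]
  = -(8/107)    [329 ≡ 8 mod 107]
  = (1/107)    [107 ≡ 3 mod 8 ⇒ (2/107)^3 = -1]
  = 1    [(1/107) = 1]

1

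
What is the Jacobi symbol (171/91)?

Reduce the numerator: 171 ≡ 80 (mod 91), so (171/91) = (80/91).
Factor out 2: 80 = 2^4·5. Since 91 ≡ 3 (mod 8), (2/91) = -1, and (2/91)^4 = +1. Now have (5/91).
5 ≡ 1 (mod 4), so quadratic reciprocity gives (5/91) = (91/5). Reduce: 91 ≡ 1 (mod 5). Now have (1/5).
(1/5) = 1. Collecting the sign factors: 1.

1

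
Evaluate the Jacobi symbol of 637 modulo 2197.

0

637 ≡ 1 (mod 4), so quadratic reciprocity gives (637|2197) = (2197|637). Reduce: 2197 ≡ 286 (mod 637). Now have (286|637).
Factor out 2: 286 = 2·143. Since 637 ≡ 5 (mod 8), (2|637) = -1. Now have -(143|637).
637 ≡ 1 (mod 4), so quadratic reciprocity gives (143|637) = (637|143). Reduce: 637 ≡ 65 (mod 143). Now have -(65|143).
65 ≡ 1 (mod 4), so quadratic reciprocity gives (65|143) = (143|65). Reduce: 143 ≡ 13 (mod 65). Now have -(13|65).
13 ≡ 1 (mod 4), so quadratic reciprocity gives (13|65) = (65|13). Reduce: 65 ≡ 0 (mod 13). Now have -(0|13).
The numerator is now 0 with denominator 13 > 1: the symbol is 0.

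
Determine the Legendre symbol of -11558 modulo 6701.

Reduce the numerator: -11558 ≡ 1844 (mod 6701), so (-11558 / 6701) = (1844 / 6701).
Factor out 2: 1844 = 2^2·461. Since 6701 ≡ 5 (mod 8), (2 / 6701) = -1, and (2 / 6701)^2 = +1. Now have (461 / 6701).
461 ≡ 1 (mod 4), so quadratic reciprocity gives (461 / 6701) = (6701 / 461). Reduce: 6701 ≡ 247 (mod 461). Now have (247 / 461).
461 ≡ 1 (mod 4), so quadratic reciprocity gives (247 / 461) = (461 / 247). Reduce: 461 ≡ 214 (mod 247). Now have (214 / 247).
Factor out 2: 214 = 2·107. Since 247 ≡ 7 (mod 8), (2 / 247) = +1. Now have (107 / 247).
Both 107 ≡ 3 and 247 ≡ 3 (mod 4), so reciprocity gives (107 / 247) = -(247 / 107). Reduce: 247 ≡ 33 (mod 107). Now have -(33 / 107).
33 ≡ 1 (mod 4), so quadratic reciprocity gives (33 / 107) = (107 / 33). Reduce: 107 ≡ 8 (mod 33). Now have -(8 / 33).
Factor out 2: 8 = 2^3. Since 33 ≡ 1 (mod 8), (2 / 33) = +1, and (2 / 33)^3 = +1. Now have -(1 / 33).
(1 / 33) = 1. Collecting the sign factors: -1.

-1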